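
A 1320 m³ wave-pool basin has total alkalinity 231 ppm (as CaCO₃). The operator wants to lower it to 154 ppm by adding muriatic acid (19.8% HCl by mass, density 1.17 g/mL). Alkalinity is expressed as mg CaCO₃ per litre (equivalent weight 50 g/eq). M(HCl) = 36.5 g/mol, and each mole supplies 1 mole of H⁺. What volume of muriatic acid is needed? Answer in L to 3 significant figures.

320 L

Volume: 1320 m³ = 1,320,000 L.
Alkalinity to neutralize: (231 − 154) = 77 mg/L as CaCO₃ × 1,320,000 L = 101,600 g as CaCO₃.
Equivalents of H⁺ required: 101,600 ÷ 50 g/eq = 2033 eq = 2033 mol HCl.
Mass of HCl: 2033 × 36.5 = 74,200 g.
Mass of 19.8% solution: 74,200 / 0.198 = 374,700 g.
Volume: 374,700 g ÷ 1.17 g/mL = 320,300 mL.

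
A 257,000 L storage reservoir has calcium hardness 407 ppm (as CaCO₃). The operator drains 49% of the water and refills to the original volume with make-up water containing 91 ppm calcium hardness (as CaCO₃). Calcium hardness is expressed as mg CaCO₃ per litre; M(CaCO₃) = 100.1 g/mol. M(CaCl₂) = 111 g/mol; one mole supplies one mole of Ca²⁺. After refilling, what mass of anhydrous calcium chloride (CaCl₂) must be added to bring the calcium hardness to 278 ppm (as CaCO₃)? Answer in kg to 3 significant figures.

7.36 kg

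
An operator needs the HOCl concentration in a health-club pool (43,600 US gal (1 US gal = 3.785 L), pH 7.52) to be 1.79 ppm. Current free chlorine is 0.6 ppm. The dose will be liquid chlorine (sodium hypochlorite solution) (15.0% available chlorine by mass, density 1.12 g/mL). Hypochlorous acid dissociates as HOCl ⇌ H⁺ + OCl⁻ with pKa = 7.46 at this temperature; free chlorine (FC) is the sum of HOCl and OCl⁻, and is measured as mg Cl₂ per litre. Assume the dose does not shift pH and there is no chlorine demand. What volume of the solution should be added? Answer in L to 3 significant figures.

Volume: 43,600 US gal × 3.785 L/gal = 165,026 L.
[OCl⁻]/[HOCl] = 10^(pH − pKa) = 10^(7.52 − 7.46) = 1.148; fraction as HOCl = 1/(1 + 1.148) = 0.4655.
Free chlorine required for 1.79 ppm HOCl: 1.79 / 0.4655 = 3.845 ppm.
FC to add: 3.845 − 0.6 = 3.245 mg/L as Cl₂.
Cl₂ equivalent: 3.245 mg/L × 165,026 L = 535.5 g.
Product at 15.0% available Cl: 535.5 / 0.15 = 3570 g.
Volume: 3570 g ÷ 1.12 g/mL = 3188 mL.

3.19 L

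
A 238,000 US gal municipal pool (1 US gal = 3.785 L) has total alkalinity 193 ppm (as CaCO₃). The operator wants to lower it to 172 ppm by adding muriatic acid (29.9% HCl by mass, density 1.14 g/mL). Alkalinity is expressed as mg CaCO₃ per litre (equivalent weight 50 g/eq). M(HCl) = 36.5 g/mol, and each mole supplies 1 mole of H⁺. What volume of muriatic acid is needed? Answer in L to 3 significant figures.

40.5 L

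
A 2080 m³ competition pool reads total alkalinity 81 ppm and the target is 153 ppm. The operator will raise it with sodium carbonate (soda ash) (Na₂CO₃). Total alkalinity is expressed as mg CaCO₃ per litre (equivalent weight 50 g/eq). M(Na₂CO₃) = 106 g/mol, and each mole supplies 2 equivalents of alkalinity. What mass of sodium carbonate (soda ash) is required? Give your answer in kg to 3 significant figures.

159 kg

Volume: 2080 m³ = 2,080,000 L.
Alkalinity to add: (153 − 81) = 72 mg/L as CaCO₃ × 2,080,000 L = 149,800 g as CaCO₃.
Equivalents: 149,800 g ÷ 50 g/eq = 2995 eq.
Each mole of Na₂CO₃ supplies 2 eq, so 2995 / 2 = 1498 mol.
Mass: 1498 mol × 106 g/mol = 158,700 g.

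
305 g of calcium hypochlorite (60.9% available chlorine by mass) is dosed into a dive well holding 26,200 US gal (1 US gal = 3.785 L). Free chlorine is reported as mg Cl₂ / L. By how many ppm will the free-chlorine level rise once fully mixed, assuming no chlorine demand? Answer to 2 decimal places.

Volume: 26,200 US gal × 3.785 L/gal = 99,167 L.
Available chlorine delivered: 305 g × 0.609 = 185.7 g as Cl₂.
Concentration rise: 185.7 g / 99,167 L = 1.873 mg/L = 1.87 ppm.

1.87 ppm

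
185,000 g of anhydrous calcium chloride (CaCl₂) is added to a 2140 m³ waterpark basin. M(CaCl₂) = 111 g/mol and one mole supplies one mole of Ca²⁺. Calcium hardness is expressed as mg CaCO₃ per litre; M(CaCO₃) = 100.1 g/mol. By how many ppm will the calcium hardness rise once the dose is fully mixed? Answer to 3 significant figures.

78.0 ppm

Volume: 2140 m³ = 2,140,000 L.
Moles of Ca²⁺: 185,000 g ÷ 111 g/mol = 1667 mol.
As CaCO₃: 1667 mol × 100.1 g/mol = 166,800 g.
Rise: 166,800 g / 2,140,000 L × 1000 = 77.96 mg/L.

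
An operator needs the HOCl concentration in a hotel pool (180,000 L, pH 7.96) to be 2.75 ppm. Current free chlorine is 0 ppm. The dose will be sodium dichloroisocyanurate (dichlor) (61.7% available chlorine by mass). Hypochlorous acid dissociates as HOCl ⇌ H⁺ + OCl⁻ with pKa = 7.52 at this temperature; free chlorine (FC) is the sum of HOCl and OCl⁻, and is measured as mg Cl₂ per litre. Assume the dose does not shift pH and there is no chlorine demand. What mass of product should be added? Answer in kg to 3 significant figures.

3.01 kg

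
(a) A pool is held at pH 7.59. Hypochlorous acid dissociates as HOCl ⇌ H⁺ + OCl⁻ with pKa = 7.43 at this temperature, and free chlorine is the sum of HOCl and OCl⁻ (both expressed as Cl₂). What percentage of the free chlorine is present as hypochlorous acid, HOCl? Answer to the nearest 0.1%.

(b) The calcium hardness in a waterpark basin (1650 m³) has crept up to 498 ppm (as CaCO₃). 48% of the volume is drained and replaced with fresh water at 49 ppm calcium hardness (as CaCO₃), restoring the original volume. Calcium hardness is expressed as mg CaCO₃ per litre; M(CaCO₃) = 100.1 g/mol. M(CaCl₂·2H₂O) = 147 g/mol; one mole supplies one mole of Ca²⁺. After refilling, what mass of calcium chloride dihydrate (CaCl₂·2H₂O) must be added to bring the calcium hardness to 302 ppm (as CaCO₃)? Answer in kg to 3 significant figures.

(a) [OCl⁻]/[HOCl] = 10^(pH − pKa) = 10^(7.59 − 7.43) = 10^0.16 = 1.445.
(a) Fraction as HOCl = 1 / (1 + 1.445) = 0.4089.

(b) Volume: 1650 m³ = 1,650,000 L.
(b) After draining 48% and refilling: 498 × 0.52 + 49 × 0.48 = 282.48 ppm.
(b) Deficit to target: 302 − 282.48 = 19.52 mg/L.
(b) As CaCO₃: 19.52 mg/L × 1,650,000 L = 32,210 g; ÷ 100.1 = 321.8 mol Ca²⁺.
(b) Mass: 321.8 × 147 = 47,300 g.

(a) 40.9%; (b) 47.3 kg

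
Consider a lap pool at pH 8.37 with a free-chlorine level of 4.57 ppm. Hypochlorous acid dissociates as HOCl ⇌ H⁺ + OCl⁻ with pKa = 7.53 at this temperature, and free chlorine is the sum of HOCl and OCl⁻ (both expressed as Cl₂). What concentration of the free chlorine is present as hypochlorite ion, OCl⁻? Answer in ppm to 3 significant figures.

[OCl⁻]/[HOCl] = 10^(pH − pKa) = 10^(8.37 − 7.53) = 10^0.84 = 6.918.
Fraction as HOCl = 1 / (1 + 6.918) = 0.1263.
OCl⁻ = (1 − 0.1263) × 4.57 ppm = 3.993 ppm.

3.99 ppm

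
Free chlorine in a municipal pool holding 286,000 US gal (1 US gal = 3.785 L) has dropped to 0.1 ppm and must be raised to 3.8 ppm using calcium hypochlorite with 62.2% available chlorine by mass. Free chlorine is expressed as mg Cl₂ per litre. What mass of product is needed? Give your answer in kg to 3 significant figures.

Volume: 286,000 US gal × 3.785 L/gal = 1,082,510 L.
Chlorine deficit: 3.8 − 0.1 = 3.7 ppm = 3.7 mg/L as Cl₂.
Cl₂ equivalent needed: 3.7 mg/L × 1,082,510 L = 4,005,000 mg = 4005 g.
Product at 62.2% available chlorine: 4005 / 0.622 = 6439 g.

6.44 kg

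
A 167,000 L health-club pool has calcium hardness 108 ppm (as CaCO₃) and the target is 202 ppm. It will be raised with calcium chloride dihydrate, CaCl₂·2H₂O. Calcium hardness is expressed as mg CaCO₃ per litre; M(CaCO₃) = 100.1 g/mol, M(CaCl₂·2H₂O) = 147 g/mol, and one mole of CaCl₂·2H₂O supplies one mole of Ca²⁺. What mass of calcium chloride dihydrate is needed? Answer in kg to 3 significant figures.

23.1 kg

Hardness to add: (202 − 108) = 94 mg/L as CaCO₃ × 167,000 L = 15,700 g as CaCO₃.
Moles of Ca²⁺ (1 mol Ca²⁺ ≡ 1 mol CaCO₃): 15,700 / 100.1 g/mol = 156.8 mol.
Mass of CaCl₂·2H₂O: 156.8 × 147 = 23,050 g.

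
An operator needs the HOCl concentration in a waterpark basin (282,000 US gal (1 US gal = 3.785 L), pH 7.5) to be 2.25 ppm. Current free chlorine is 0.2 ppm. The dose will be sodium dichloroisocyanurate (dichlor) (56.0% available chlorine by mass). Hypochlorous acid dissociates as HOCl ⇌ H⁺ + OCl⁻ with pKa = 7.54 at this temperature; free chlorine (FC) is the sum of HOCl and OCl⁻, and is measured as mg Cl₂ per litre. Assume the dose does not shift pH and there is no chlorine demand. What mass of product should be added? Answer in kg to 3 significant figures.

7.82 kg

Volume: 282,000 US gal × 3.785 L/gal = 1,067,370 L.
[OCl⁻]/[HOCl] = 10^(pH − pKa) = 10^(7.5 − 7.54) = 0.912; fraction as HOCl = 1/(1 + 0.912) = 0.523.
Free chlorine required for 2.25 ppm HOCl: 2.25 / 0.523 = 4.302 ppm.
FC to add: 4.302 − 0.2 = 4.102 mg/L as Cl₂.
Cl₂ equivalent: 4.102 mg/L × 1,067,370 L = 4378 g.
Product at 56.0% available Cl: 4378 / 0.56 = 7819 g.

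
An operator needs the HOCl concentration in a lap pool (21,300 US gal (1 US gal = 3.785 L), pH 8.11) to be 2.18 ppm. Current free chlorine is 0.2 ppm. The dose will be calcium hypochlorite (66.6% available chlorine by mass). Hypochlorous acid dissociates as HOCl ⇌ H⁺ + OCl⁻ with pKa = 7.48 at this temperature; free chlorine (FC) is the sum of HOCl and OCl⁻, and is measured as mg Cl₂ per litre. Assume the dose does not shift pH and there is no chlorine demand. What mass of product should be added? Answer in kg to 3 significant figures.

Volume: 21,300 US gal × 3.785 L/gal = 80,620 L.
[OCl⁻]/[HOCl] = 10^(pH − pKa) = 10^(8.11 − 7.48) = 4.266; fraction as HOCl = 1/(1 + 4.266) = 0.1899.
Free chlorine required for 2.18 ppm HOCl: 2.18 / 0.1899 = 11.48 ppm.
FC to add: 11.48 − 0.2 = 11.28 mg/L as Cl₂.
Cl₂ equivalent: 11.28 mg/L × 80,620 L = 909.4 g.
Product at 66.6% available Cl: 909.4 / 0.666 = 1365 g.

1.37 kg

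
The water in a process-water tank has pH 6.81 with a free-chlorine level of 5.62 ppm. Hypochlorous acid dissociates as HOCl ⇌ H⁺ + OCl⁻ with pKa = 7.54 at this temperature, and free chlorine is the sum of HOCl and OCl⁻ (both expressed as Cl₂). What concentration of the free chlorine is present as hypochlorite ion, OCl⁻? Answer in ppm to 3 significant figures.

[OCl⁻]/[HOCl] = 10^(pH − pKa) = 10^(6.81 − 7.54) = 10^-0.73 = 0.1862.
Fraction as HOCl = 1 / (1 + 0.1862) = 0.843.
OCl⁻ = (1 − 0.843) × 5.62 ppm = 0.8822 ppm.

0.882 ppm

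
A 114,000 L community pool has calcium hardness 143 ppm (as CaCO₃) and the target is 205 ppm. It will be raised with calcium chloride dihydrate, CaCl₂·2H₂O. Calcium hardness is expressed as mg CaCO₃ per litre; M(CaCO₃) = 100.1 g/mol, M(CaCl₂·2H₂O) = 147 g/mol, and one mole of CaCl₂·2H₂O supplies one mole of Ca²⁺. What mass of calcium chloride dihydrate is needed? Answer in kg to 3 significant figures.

Hardness to add: (205 − 143) = 62 mg/L as CaCO₃ × 114,000 L = 7068 g as CaCO₃.
Moles of Ca²⁺ (1 mol Ca²⁺ ≡ 1 mol CaCO₃): 7068 / 100.1 g/mol = 70.61 mol.
Mass of CaCl₂·2H₂O: 70.61 × 147 = 10,380 g.

10.4 kg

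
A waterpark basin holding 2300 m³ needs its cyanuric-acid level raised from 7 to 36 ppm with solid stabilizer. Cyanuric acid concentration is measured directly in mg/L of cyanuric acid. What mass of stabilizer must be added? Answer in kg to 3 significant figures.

66.7 kg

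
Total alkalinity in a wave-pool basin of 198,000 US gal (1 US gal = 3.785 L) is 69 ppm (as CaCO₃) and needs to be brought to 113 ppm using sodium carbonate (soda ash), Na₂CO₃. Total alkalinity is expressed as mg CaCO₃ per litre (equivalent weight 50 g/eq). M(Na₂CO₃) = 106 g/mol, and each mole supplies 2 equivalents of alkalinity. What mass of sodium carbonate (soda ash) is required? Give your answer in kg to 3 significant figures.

Volume: 198,000 US gal × 3.785 L/gal = 749,430 L.
Alkalinity to add: (113 − 69) = 44 mg/L as CaCO₃ × 749,430 L = 32,970 g as CaCO₃.
Equivalents: 32,970 g ÷ 50 g/eq = 659.5 eq.
Each mole of Na₂CO₃ supplies 2 eq, so 659.5 / 2 = 329.7 mol.
Mass: 329.7 mol × 106 g/mol = 34,950 g.

35.0 kg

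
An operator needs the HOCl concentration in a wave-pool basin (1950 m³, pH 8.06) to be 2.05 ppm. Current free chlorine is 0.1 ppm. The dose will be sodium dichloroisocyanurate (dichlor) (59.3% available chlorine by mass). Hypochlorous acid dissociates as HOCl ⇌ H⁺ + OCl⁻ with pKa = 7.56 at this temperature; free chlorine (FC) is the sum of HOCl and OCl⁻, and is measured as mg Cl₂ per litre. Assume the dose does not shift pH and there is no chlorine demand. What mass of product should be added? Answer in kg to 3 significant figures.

27.7 kg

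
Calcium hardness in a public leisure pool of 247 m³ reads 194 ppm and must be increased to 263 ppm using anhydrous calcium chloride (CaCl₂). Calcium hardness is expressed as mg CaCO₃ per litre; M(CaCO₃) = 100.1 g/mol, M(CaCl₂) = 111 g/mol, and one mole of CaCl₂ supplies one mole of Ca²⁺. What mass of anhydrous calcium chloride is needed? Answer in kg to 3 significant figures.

18.9 kg

Volume: 247 m³ = 247,000 L.
Hardness to add: (263 − 194) = 69 mg/L as CaCO₃ × 247,000 L = 17,040 g as CaCO₃.
Moles of Ca²⁺ (1 mol Ca²⁺ ≡ 1 mol CaCO₃): 17,040 / 100.1 g/mol = 170.3 mol.
Mass of CaCl₂: 170.3 × 111 = 18,900 g.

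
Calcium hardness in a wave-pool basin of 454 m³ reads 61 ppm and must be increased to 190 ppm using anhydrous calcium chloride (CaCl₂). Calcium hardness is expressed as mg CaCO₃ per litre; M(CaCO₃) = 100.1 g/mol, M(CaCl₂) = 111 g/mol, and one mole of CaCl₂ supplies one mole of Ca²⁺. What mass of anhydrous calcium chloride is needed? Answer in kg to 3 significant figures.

64.9 kg

Volume: 454 m³ = 454,000 L.
Hardness to add: (190 − 61) = 129 mg/L as CaCO₃ × 454,000 L = 58,570 g as CaCO₃.
Moles of Ca²⁺ (1 mol Ca²⁺ ≡ 1 mol CaCO₃): 58,570 / 100.1 g/mol = 585.1 mol.
Mass of CaCl₂: 585.1 × 111 = 64,940 g.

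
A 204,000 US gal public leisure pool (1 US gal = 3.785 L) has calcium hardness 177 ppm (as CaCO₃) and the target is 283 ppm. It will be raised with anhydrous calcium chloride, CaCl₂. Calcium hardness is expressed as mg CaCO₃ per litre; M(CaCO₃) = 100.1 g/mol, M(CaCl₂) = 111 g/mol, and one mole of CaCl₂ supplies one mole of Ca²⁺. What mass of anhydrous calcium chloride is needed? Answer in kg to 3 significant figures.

90.8 kg

Volume: 204,000 US gal × 3.785 L/gal = 772,140 L.
Hardness to add: (283 − 177) = 106 mg/L as CaCO₃ × 772,140 L = 81,850 g as CaCO₃.
Moles of Ca²⁺ (1 mol Ca²⁺ ≡ 1 mol CaCO₃): 81,850 / 100.1 g/mol = 817.7 mol.
Mass of CaCl₂: 817.7 × 111 = 90,760 g.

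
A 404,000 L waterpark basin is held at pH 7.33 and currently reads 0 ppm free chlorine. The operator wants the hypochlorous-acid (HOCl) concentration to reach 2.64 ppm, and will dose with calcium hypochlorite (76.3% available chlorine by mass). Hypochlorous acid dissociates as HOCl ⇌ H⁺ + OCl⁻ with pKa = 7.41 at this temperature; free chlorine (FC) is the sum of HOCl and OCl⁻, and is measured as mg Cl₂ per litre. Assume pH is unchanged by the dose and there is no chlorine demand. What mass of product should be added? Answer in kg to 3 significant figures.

[OCl⁻]/[HOCl] = 10^(pH − pKa) = 10^(7.33 − 7.41) = 0.8318; fraction as HOCl = 1/(1 + 0.8318) = 0.5459.
Free chlorine required for 2.64 ppm HOCl: 2.64 / 0.5459 = 4.836 ppm.
FC to add: 4.836 − 0 = 4.836 mg/L as Cl₂.
Cl₂ equivalent: 4.836 mg/L × 404,000 L = 1954 g.
Product at 76.3% available Cl: 1954 / 0.763 = 2561 g.

2.56 kg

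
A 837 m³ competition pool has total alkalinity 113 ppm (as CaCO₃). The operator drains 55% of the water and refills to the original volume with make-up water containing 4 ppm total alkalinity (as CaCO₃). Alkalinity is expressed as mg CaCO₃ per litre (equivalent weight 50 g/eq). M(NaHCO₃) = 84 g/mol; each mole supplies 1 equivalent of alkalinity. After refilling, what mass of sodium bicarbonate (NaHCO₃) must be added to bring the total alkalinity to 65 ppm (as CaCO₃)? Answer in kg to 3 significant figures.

Volume: 837 m³ = 837,000 L.
After draining 55% and refilling: 113 × 0.45 + 4 × 0.55 = 53.05 ppm.
Deficit to target: 65 − 53.05 = 11.95 mg/L.
As CaCO₃: 11.95 mg/L × 837,000 L = 10,000 g; ÷ 50 g/eq ÷ 1 = 200 mol NaHCO₃.
Mass: 200 × 84 = 16,800 g.

16.8 kg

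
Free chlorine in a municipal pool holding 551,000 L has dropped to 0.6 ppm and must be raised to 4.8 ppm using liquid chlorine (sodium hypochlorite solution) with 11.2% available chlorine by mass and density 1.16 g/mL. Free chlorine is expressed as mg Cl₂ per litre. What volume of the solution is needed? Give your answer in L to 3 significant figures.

Chlorine deficit: 4.8 − 0.6 = 4.2 ppm = 4.2 mg/L as Cl₂.
Cl₂ equivalent needed: 4.2 mg/L × 551,000 L = 2,314,000 mg = 2314 g.
Product at 11.2% available chlorine: 2314 / 0.112 = 20,660 g.
Volume at density 1.16 g/mL: 20,660 g ÷ 1.16 g/mL = 17,810 mL.

17.8 L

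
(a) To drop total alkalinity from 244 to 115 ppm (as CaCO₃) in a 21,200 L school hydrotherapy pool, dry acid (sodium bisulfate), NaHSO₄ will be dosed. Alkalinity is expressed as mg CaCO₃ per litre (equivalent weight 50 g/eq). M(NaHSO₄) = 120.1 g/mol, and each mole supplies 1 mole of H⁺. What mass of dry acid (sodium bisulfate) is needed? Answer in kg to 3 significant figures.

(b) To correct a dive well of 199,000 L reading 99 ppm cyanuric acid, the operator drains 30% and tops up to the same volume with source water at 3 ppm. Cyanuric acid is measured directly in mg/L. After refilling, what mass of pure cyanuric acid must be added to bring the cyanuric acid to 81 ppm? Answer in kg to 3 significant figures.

(a) 6.57 kg; (b) 2.15 kg

(a) Alkalinity to neutralize: (244 − 115) = 129 mg/L as CaCO₃ × 21,200 L = 2735 g as CaCO₃.
(a) Equivalents of H⁺ required: 2735 ÷ 50 g/eq = 54.7 eq = 54.7 mol NaHSO₄.
(a) Mass of NaHSO₄: 54.7 × 120.1 = 6569 g.

(b) After draining 30% and refilling: 99 × 0.70 + 3 × 0.30 = 70.2 ppm.
(b) Deficit to target: 81 − 70.2 = 10.8 mg/L.
(b) Mass: 10.8 mg/L × 199,000 L = 2149 g cyanuric acid.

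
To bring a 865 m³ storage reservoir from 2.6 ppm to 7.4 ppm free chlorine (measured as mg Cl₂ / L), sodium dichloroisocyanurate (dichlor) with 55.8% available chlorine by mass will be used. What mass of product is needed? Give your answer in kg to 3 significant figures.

Volume: 865 m³ = 865,000 L.
Chlorine deficit: 7.4 − 2.6 = 4.8 ppm = 4.8 mg/L as Cl₂.
Cl₂ equivalent needed: 4.8 mg/L × 865,000 L = 4,152,000 mg = 4152 g.
Product at 55.8% available chlorine: 4152 / 0.558 = 7441 g.

7.44 kg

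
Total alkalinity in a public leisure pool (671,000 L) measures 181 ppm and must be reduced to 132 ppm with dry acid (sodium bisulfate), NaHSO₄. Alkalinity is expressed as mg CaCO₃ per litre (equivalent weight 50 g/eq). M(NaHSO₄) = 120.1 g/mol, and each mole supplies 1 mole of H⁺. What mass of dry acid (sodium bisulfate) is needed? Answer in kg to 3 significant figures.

79.0 kg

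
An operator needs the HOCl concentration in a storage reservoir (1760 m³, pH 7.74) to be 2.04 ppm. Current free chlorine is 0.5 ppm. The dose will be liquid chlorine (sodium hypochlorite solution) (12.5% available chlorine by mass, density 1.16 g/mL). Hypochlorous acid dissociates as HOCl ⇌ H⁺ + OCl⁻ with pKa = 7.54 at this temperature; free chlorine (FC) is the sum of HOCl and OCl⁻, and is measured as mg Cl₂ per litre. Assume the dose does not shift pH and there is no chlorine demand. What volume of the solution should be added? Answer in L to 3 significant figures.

57.9 L

Volume: 1760 m³ = 1,760,000 L.
[OCl⁻]/[HOCl] = 10^(pH − pKa) = 10^(7.74 − 7.54) = 1.585; fraction as HOCl = 1/(1 + 1.585) = 0.3869.
Free chlorine required for 2.04 ppm HOCl: 2.04 / 0.3869 = 5.273 ppm.
FC to add: 5.273 − 0.5 = 4.773 mg/L as Cl₂.
Cl₂ equivalent: 4.773 mg/L × 1,760,000 L = 8401 g.
Product at 12.5% available Cl: 8401 / 0.125 = 67,210 g.
Volume: 67,210 g ÷ 1.16 g/mL = 57,940 mL.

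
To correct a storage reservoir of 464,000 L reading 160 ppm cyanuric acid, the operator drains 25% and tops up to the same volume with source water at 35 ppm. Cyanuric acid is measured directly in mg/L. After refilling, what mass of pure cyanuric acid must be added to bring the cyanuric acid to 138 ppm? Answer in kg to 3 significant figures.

4.29 kg

After draining 25% and refilling: 160 × 0.75 + 35 × 0.25 = 128.75 ppm.
Deficit to target: 138 − 128.75 = 9.25 mg/L.
Mass: 9.25 mg/L × 464,000 L = 4292 g cyanuric acid.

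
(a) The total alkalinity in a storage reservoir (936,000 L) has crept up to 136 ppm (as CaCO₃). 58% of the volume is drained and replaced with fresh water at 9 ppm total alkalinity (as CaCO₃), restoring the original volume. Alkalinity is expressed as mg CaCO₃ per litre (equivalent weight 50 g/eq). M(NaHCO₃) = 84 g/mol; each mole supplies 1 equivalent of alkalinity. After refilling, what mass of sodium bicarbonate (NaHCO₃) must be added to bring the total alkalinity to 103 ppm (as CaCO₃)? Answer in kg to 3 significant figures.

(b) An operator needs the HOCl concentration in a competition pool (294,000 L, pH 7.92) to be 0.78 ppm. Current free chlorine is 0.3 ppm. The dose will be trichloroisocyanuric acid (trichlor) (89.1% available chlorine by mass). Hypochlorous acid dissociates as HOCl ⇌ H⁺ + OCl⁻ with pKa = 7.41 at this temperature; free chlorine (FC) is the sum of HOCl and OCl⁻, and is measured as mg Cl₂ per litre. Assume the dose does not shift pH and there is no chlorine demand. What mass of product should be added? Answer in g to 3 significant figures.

(a) 63.9 kg; (b) 991 g

(a) After draining 58% and refilling: 136 × 0.42 + 9 × 0.58 = 62.34 ppm.
(a) Deficit to target: 103 − 62.34 = 40.66 mg/L.
(a) As CaCO₃: 40.66 mg/L × 936,000 L = 38,060 g; ÷ 50 g/eq ÷ 1 = 761.2 mol NaHCO₃.
(a) Mass: 761.2 × 84 = 63,940 g.

(b) [OCl⁻]/[HOCl] = 10^(pH − pKa) = 10^(7.92 − 7.41) = 3.236; fraction as HOCl = 1/(1 + 3.236) = 0.2361.
(b) Free chlorine required for 0.78 ppm HOCl: 0.78 / 0.2361 = 3.304 ppm.
(b) FC to add: 3.304 − 0.3 = 3.004 mg/L as Cl₂.
(b) Cl₂ equivalent: 3.004 mg/L × 294,000 L = 883.2 g.
(b) Product at 89.1% available Cl: 883.2 / 0.891 = 991.2 g.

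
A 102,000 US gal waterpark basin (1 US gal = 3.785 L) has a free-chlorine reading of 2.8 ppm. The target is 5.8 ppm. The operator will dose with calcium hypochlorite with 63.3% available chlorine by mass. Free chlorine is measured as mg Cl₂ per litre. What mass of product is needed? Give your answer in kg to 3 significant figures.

1.83 kg

Volume: 102,000 US gal × 3.785 L/gal = 386,070 L.
Chlorine deficit: 5.8 − 2.8 = 3 ppm = 3 mg/L as Cl₂.
Cl₂ equivalent needed: 3 mg/L × 386,070 L = 1,158,000 mg = 1158 g.
Product at 63.3% available chlorine: 1158 / 0.633 = 1830 g.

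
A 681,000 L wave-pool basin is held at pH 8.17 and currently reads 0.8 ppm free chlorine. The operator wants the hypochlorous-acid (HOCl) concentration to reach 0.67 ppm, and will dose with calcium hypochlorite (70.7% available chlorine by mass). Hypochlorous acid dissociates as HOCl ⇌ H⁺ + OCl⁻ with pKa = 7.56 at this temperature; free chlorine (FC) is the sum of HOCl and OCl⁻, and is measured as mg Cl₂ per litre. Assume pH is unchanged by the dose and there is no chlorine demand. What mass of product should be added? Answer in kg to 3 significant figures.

2.50 kg

[OCl⁻]/[HOCl] = 10^(pH − pKa) = 10^(8.17 − 7.56) = 4.074; fraction as HOCl = 1/(1 + 4.074) = 0.1971.
Free chlorine required for 0.67 ppm HOCl: 0.67 / 0.1971 = 3.399 ppm.
FC to add: 3.399 − 0.8 = 2.599 mg/L as Cl₂.
Cl₂ equivalent: 2.599 mg/L × 681,000 L = 1770 g.
Product at 70.7% available Cl: 1770 / 0.707 = 2504 g.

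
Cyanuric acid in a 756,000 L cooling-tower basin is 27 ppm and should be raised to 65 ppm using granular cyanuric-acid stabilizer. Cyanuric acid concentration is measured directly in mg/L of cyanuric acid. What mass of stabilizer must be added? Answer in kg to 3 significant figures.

28.7 kg

CYA to add: (65 − 27) = 38 mg/L × 756,000 L = 28,730 g cyanuric acid.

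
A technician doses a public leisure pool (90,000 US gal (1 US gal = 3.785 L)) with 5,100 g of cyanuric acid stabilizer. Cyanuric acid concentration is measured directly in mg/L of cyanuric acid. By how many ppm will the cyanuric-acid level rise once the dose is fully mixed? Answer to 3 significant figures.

15.0 ppm

Volume: 90,000 US gal × 3.785 L/gal = 340,650 L.
Rise: 5,100 g / 340,650 L × 1000 = 14.97 mg/L.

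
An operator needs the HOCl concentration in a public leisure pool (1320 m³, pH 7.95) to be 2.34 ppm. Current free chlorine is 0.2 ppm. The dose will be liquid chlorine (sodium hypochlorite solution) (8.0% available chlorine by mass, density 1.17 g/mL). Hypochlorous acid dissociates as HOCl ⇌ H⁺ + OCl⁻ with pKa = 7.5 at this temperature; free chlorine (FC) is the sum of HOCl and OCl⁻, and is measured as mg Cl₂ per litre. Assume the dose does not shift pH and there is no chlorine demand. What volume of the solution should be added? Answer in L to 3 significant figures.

123 L

Volume: 1320 m³ = 1,320,000 L.
[OCl⁻]/[HOCl] = 10^(pH − pKa) = 10^(7.95 − 7.5) = 2.818; fraction as HOCl = 1/(1 + 2.818) = 0.2619.
Free chlorine required for 2.34 ppm HOCl: 2.34 / 0.2619 = 8.935 ppm.
FC to add: 8.935 − 0.2 = 8.735 mg/L as Cl₂.
Cl₂ equivalent: 8.735 mg/L × 1,320,000 L = 11,530 g.
Product at 8.0% available Cl: 11,530 / 0.08 = 144,100 g.
Volume: 144,100 g ÷ 1.17 g/mL = 123,200 mL.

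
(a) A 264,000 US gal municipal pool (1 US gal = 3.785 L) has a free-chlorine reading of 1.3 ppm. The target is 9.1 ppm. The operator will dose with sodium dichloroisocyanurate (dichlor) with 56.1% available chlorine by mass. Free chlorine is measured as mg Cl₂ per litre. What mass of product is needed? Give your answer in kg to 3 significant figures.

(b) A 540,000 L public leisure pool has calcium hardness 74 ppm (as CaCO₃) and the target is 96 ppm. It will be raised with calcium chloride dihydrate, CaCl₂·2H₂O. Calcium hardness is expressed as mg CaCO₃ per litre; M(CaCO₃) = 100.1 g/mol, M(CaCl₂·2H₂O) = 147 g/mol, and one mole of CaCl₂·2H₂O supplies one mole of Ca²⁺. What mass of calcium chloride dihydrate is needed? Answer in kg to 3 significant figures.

(a) 13.9 kg; (b) 17.4 kg

(a) Volume: 264,000 US gal × 3.785 L/gal = 999,240 L.
(a) Chlorine deficit: 9.1 − 1.3 = 7.8 ppm = 7.8 mg/L as Cl₂.
(a) Cl₂ equivalent needed: 7.8 mg/L × 999,240 L = 7,794,000 mg = 7794 g.
(a) Product at 56.1% available chlorine: 7794 / 0.561 = 13,890 g.

(b) Hardness to add: (96 − 74) = 22 mg/L as CaCO₃ × 540,000 L = 11,880 g as CaCO₃.
(b) Moles of Ca²⁺ (1 mol Ca²⁺ ≡ 1 mol CaCO₃): 11,880 / 100.1 g/mol = 118.7 mol.
(b) Mass of CaCl₂·2H₂O: 118.7 × 147 = 17,450 g.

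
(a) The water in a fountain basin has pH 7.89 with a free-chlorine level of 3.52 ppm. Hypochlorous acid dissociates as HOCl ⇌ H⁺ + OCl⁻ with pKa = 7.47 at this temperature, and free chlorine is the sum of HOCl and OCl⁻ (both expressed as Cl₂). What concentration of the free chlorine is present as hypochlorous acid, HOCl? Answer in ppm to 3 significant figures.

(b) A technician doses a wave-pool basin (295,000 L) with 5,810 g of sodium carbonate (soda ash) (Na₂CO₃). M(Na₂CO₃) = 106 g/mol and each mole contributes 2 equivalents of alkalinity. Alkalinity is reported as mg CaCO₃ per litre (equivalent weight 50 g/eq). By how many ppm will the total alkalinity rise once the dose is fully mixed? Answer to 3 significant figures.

(a) [OCl⁻]/[HOCl] = 10^(pH − pKa) = 10^(7.89 − 7.47) = 10^0.42 = 2.63.
(a) Fraction as HOCl = 1 / (1 + 2.63) = 0.2755.
(a) HOCl = 0.2755 × 3.52 ppm = 0.9696 ppm.

(b) Moles of Na₂CO₃: 5,810 g ÷ 106 g/mol = 54.81 mol → 109.6 eq of alkalinity.
(b) As CaCO₃: 109.6 eq × 50 g/eq = 5481 g.
(b) Rise: 5481 g / 295,000 L × 1000 = 18.58 mg/L.

(a) 0.970 ppm; (b) 18.6 ppm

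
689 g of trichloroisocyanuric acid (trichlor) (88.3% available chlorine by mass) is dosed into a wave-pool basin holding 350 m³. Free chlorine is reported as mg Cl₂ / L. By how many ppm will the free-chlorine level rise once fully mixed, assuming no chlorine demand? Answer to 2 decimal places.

1.74 ppm

Volume: 350 m³ = 350,000 L.
Available chlorine delivered: 689 g × 0.883 = 608.4 g as Cl₂.
Concentration rise: 608.4 g / 350,000 L = 1.738 mg/L = 1.74 ppm.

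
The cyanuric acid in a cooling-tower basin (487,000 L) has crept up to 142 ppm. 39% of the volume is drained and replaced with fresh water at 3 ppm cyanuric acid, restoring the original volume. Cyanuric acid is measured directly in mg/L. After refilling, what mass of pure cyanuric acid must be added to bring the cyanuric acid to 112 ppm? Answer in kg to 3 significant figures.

After draining 39% and refilling: 142 × 0.61 + 3 × 0.39 = 87.79 ppm.
Deficit to target: 112 − 87.79 = 24.21 mg/L.
Mass: 24.21 mg/L × 487,000 L = 11,790 g cyanuric acid.

11.8 kg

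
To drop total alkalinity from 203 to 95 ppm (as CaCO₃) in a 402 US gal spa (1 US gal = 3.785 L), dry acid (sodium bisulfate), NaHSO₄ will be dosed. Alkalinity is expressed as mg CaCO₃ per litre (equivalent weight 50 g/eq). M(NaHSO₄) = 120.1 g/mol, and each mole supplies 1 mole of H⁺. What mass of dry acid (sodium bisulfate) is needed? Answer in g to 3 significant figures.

Volume: 402 US gal × 3.785 L/gal = 1,522 L.
Alkalinity to neutralize: (203 − 95) = 108 mg/L as CaCO₃ × 1,522 L = 164.3 g as CaCO₃.
Equivalents of H⁺ required: 164.3 ÷ 50 g/eq = 3.287 eq = 3.287 mol NaHSO₄.
Mass of NaHSO₄: 3.287 × 120.1 = 394.7 g.

395 g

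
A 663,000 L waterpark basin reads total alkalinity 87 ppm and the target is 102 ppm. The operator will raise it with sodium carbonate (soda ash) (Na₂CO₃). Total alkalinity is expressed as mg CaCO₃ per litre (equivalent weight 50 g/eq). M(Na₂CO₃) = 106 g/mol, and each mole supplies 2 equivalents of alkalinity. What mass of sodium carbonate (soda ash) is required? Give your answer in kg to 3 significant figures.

Alkalinity to add: (102 − 87) = 15 mg/L as CaCO₃ × 663,000 L = 9945 g as CaCO₃.
Equivalents: 9945 g ÷ 50 g/eq = 198.9 eq.
Each mole of Na₂CO₃ supplies 2 eq, so 198.9 / 2 = 99.45 mol.
Mass: 99.45 mol × 106 g/mol = 10,540 g.

10.5 kg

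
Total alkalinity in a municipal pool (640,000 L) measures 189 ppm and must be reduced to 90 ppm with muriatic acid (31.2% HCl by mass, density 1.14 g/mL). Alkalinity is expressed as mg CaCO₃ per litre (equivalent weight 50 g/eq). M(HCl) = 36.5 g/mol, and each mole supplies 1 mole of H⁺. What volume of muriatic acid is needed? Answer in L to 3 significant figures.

Alkalinity to neutralize: (189 − 90) = 99 mg/L as CaCO₃ × 640,000 L = 63,360 g as CaCO₃.
Equivalents of H⁺ required: 63,360 ÷ 50 g/eq = 1267 eq = 1267 mol HCl.
Mass of HCl: 1267 × 36.5 = 46,250 g.
Mass of 31.2% solution: 46,250 / 0.312 = 148,200 g.
Volume: 148,200 g ÷ 1.14 g/mL = 130,000 mL.

130 L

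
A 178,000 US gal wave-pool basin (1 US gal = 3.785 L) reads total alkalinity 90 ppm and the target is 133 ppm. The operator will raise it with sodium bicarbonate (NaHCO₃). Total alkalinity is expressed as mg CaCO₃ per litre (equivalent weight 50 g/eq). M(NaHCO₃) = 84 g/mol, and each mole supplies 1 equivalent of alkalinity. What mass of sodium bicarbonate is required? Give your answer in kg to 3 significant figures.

48.7 kg

Volume: 178,000 US gal × 3.785 L/gal = 673,730 L.
Alkalinity to add: (133 − 90) = 43 mg/L as CaCO₃ × 673,730 L = 28,970 g as CaCO₃.
Equivalents: 28,970 g ÷ 50 g/eq = 579.4 eq.
NaHCO₃ supplies 1 eq per mole → 579.4 mol.
Mass: 579.4 mol × 84 g/mol = 48,670 g.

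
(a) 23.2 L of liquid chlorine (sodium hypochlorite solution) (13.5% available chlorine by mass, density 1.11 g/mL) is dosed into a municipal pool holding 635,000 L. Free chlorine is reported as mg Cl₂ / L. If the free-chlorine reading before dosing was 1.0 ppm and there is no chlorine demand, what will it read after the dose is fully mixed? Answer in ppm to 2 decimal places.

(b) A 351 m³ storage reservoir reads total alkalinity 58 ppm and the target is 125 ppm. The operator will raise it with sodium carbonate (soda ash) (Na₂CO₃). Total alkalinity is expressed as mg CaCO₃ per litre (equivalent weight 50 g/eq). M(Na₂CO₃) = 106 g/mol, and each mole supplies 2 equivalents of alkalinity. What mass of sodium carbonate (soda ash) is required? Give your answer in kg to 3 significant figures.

(a) Mass of solution: 23.2 L × 1000 mL/L × 1.11 g/mL = 25,750 g.
(a) Available chlorine delivered: 25,750 g × 0.135 = 3477 g as Cl₂.
(a) Concentration rise: 3477 g / 635,000 L = 5.475 mg/L = 5.47 ppm.
(a) Final FC: 1.0 + 5.47 = 6.47 ppm.

(b) Volume: 351 m³ = 351,000 L.
(b) Alkalinity to add: (125 − 58) = 67 mg/L as CaCO₃ × 351,000 L = 23,520 g as CaCO₃.
(b) Equivalents: 23,520 g ÷ 50 g/eq = 470.3 eq.
(b) Each mole of Na₂CO₃ supplies 2 eq, so 470.3 / 2 = 235.2 mol.
(b) Mass: 235.2 mol × 106 g/mol = 24,930 g.

(a) 6.47 ppm; (b) 24.9 kg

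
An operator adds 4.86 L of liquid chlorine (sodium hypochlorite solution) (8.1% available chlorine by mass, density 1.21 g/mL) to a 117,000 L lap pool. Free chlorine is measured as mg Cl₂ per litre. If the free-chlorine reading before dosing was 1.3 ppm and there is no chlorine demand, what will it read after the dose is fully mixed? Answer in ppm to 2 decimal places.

5.37 ppm

Mass of solution: 4.86 L × 1000 mL/L × 1.21 g/mL = 5881 g.
Available chlorine delivered: 5881 g × 0.081 = 476.3 g as Cl₂.
Concentration rise: 476.3 g / 117,000 L = 4.071 mg/L = 4.07 ppm.
Final FC: 1.3 + 4.07 = 5.37 ppm.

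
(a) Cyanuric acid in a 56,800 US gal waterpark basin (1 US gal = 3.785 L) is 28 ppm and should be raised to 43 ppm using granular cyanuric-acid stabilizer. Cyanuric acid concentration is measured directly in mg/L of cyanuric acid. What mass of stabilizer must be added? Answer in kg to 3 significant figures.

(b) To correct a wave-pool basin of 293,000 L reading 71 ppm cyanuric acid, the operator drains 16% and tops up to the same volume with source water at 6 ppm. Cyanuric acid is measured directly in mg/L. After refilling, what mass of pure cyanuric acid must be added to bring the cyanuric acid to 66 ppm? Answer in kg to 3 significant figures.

(a) 3.22 kg; (b) 1.58 kg

(a) Volume: 56,800 US gal × 3.785 L/gal = 214,988 L.
(a) CYA to add: (43 − 28) = 15 mg/L × 214,988 L = 3225 g cyanuric acid.

(b) After draining 16% and refilling: 71 × 0.84 + 6 × 0.16 = 60.6 ppm.
(b) Deficit to target: 66 − 60.6 = 5.4 mg/L.
(b) Mass: 5.4 mg/L × 293,000 L = 1582 g cyanuric acid.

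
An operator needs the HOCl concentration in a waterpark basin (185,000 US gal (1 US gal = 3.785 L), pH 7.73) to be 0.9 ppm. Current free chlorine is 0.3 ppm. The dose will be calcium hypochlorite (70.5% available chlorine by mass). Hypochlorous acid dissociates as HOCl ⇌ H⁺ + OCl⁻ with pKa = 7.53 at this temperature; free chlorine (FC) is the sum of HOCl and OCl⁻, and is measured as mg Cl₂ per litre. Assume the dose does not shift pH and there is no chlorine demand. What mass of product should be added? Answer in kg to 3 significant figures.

2.01 kg

Volume: 185,000 US gal × 3.785 L/gal = 700,225 L.
[OCl⁻]/[HOCl] = 10^(pH − pKa) = 10^(7.73 − 7.53) = 1.585; fraction as HOCl = 1/(1 + 1.585) = 0.3869.
Free chlorine required for 0.9 ppm HOCl: 0.9 / 0.3869 = 2.326 ppm.
FC to add: 2.326 − 0.3 = 2.026 mg/L as Cl₂.
Cl₂ equivalent: 2.026 mg/L × 700,225 L = 1419 g.
Product at 70.5% available Cl: 1419 / 0.705 = 2013 g.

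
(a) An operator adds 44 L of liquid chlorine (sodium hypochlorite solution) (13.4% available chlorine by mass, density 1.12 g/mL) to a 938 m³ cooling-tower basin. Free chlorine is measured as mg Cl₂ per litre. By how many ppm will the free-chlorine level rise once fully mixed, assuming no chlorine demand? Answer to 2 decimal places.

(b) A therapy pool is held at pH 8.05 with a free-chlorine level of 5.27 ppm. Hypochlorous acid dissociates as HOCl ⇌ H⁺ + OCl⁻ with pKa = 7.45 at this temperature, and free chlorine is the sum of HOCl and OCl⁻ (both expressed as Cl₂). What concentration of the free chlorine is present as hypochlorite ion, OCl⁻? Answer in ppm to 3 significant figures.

(a) Volume: 938 m³ = 938,000 L.
(a) Mass of solution: 44 L × 1000 mL/L × 1.12 g/mL = 49,280 g.
(a) Available chlorine delivered: 49,280 g × 0.134 = 6604 g as Cl₂.
(a) Concentration rise: 6604 g / 938,000 L = 7.04 mg/L = 7.04 ppm.

(b) [OCl⁻]/[HOCl] = 10^(pH − pKa) = 10^(8.05 − 7.45) = 10^0.60 = 3.981.
(b) Fraction as HOCl = 1 / (1 + 3.981) = 0.2008.
(b) OCl⁻ = (1 − 0.2008) × 5.27 ppm = 4.212 ppm.

(a) 7.04 ppm; (b) 4.21 ppm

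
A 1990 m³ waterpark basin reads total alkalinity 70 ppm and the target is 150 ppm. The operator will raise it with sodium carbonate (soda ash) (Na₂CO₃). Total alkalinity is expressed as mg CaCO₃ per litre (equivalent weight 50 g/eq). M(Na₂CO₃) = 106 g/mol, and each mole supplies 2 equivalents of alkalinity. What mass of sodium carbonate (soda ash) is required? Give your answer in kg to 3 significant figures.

Volume: 1990 m³ = 1,990,000 L.
Alkalinity to add: (150 − 70) = 80 mg/L as CaCO₃ × 1,990,000 L = 159,200 g as CaCO₃.
Equivalents: 159,200 g ÷ 50 g/eq = 3184 eq.
Each mole of Na₂CO₃ supplies 2 eq, so 3184 / 2 = 1592 mol.
Mass: 1592 mol × 106 g/mol = 168,800 g.

169 kg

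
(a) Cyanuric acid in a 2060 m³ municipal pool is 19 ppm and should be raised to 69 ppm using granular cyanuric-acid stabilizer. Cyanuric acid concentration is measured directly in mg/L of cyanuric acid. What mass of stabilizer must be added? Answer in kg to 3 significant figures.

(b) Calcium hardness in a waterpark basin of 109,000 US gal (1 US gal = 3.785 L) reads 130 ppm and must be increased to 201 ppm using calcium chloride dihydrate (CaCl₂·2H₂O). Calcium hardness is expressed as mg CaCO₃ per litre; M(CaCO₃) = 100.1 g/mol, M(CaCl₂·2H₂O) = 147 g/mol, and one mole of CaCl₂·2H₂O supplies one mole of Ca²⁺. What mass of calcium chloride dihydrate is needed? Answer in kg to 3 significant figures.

(a) 103 kg; (b) 43.0 kg

(a) Volume: 2060 m³ = 2,060,000 L.
(a) CYA to add: (69 − 19) = 50 mg/L × 2,060,000 L = 103,000 g cyanuric acid.

(b) Volume: 109,000 US gal × 3.785 L/gal = 412,565 L.
(b) Hardness to add: (201 − 130) = 71 mg/L as CaCO₃ × 412,565 L = 29,290 g as CaCO₃.
(b) Moles of Ca²⁺ (1 mol Ca²⁺ ≡ 1 mol CaCO₃): 29,290 / 100.1 g/mol = 292.6 mol.
(b) Mass of CaCl₂·2H₂O: 292.6 × 147 = 43,020 g.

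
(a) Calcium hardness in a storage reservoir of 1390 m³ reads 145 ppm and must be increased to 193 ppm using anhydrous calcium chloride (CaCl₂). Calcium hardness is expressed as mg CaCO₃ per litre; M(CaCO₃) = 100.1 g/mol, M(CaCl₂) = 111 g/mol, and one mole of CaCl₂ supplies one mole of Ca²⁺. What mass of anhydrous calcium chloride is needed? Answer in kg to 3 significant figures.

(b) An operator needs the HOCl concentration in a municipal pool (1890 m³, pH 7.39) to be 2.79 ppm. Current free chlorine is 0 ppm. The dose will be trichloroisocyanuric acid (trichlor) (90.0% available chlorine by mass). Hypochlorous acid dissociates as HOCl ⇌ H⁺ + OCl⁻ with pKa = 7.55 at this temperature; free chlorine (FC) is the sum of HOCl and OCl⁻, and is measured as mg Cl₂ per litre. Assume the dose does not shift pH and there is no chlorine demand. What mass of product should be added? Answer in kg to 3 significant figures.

(a) Volume: 1390 m³ = 1,390,000 L.
(a) Hardness to add: (193 − 145) = 48 mg/L as CaCO₃ × 1,390,000 L = 66,720 g as CaCO₃.
(a) Moles of Ca²⁺ (1 mol Ca²⁺ ≡ 1 mol CaCO₃): 66,720 / 100.1 g/mol = 666.5 mol.
(a) Mass of CaCl₂: 666.5 × 111 = 73,990 g.

(b) Volume: 1890 m³ = 1,890,000 L.
(b) [OCl⁻]/[HOCl] = 10^(pH − pKa) = 10^(7.39 − 7.55) = 0.6918; fraction as HOCl = 1/(1 + 0.6918) = 0.5911.
(b) Free chlorine required for 2.79 ppm HOCl: 2.79 / 0.5911 = 4.72 ppm.
(b) FC to add: 4.72 − 0 = 4.72 mg/L as Cl₂.
(b) Cl₂ equivalent: 4.72 mg/L × 1,890,000 L = 8921 g.
(b) Product at 90.0% available Cl: 8921 / 0.9 = 9912 g.

(a) 74.0 kg; (b) 9.91 kg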